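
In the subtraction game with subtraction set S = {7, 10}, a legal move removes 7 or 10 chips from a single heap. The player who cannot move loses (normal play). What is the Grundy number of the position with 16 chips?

2

n :  0  1  2  3  4  5  6  7  8  9 10 11 12 13 14 15 16
G :  0  0  0  0  0  0  0  1  1  1  1  1  1  1  2  2  2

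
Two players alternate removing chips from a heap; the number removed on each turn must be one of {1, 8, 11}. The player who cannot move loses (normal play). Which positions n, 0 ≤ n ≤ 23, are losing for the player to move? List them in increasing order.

G(0) = 0
G(1) = mex{0} = 1
G(2) = mex{1} = 0
G(3) = mex{0} = 1
G(4) = mex{1} = 0
G(5) = mex{0} = 1
G(6) = mex{1} = 0
G(7) = mex{0} = 1
G(8) = mex{1,0} = 2
G(9) = mex{2,1} = 0
G(10) = mex{0,0} = 1
G(11) = mex{1,1,0} = 2
G(12) = mex{2,0,1} = 3
G(13) = mex{3,1,0} = 2
G(14) = mex{2,0,1} = 3
G(15) = mex{3,1,0} = 2
G(16) = mex{2,2,1} = 0
G(17) = mex{0,0,0} = 1
G(18) = mex{1,1,1} = 0
G(19) = mex{0,2,2} = 1
G(20) = mex{1,3,0} = 2
G(21) = mex{2,2,1} = 0
G(22) = mex{0,3,2} = 1
G(23) = mex{1,2,3} = 0
P-positions are exactly the n with G(n) = 0.

0, 2, 4, 6, 9, 16, 18, 21, 23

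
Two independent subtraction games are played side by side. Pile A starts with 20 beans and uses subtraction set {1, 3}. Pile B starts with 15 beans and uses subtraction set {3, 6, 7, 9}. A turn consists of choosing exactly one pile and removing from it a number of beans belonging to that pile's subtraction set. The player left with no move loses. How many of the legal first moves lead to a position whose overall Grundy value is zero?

Pile A, S = {1, 3}:
G(0) = 0
G(1) = mex{0} = 1
G(2) = mex{1} = 0
G(3) = mex{0,0} = 1
G(4) = mex{1,1} = 0
G(5) = mex{0,0} = 1
G(6) = mex{1,1} = 0
G(7) = mex{0,0} = 1
G(8) = mex{1,1} = 0
G(9) = mex{0,0} = 1
G(10) = mex{1,1} = 0
G(11) = mex{0,0} = 1
G(12) = mex{1,1} = 0
G(13) = mex{0,0} = 1
G(14) = mex{1,1} = 0
G(15) = mex{0,0} = 1
G(16) = mex{1,1} = 0
G(17) = mex{0,0} = 1
G(18) = mex{1,1} = 0
G(19) = mex{0,0} = 1
G(20) = mex{1,1} = 0
G_A(20) = 0.
Pile B, S = {3, 6, 7, 9}:
n :  0  1  2  3  4  5  6  7  8  9 10 11 12 13 14 15
G :  0  0  0  1  1  1  2  2  2  3  3  3  0  0  0  1
G_B(15) = 1.
Combined Grundy value = 0 ⊕ 1 = 1.
A winning move leaves total XOR = 0, i.e. changes one component's Grundy value g to g ⊕ X where X is the current total.
Pile A: need g' = 0⊕1 = 1. Options: 20−1→G=1, 20−3→G=1. Hits: 2.
Pile B: need g' = 1⊕1 = 0. Options: 15−3→G=0, 15−6→G=3, 15−7→G=2, 15−9→G=2. Hits: 1.

3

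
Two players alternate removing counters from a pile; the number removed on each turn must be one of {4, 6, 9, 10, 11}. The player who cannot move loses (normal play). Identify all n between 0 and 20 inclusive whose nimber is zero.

G(0) = 0
G(1) = mex{} = 0
G(2) = mex{} = 0
G(3) = mex{} = 0
G(4) = mex{0} = 1
G(5) = mex{0} = 1
G(6) = mex{0,0} = 1
G(7) = mex{0,0} = 1
G(8) = mex{1,0} = 2
G(9) = mex{1,0,0} = 2
G(10) = mex{1,1,0,0} = 2
G(11) = mex{1,1,0,0,0} = 2
G(12) = mex{2,1,0,0,0} = 3
G(13) = mex{2,1,1,0,0} = 3
G(14) = mex{2,2,1,1,0} = 3
G(15) = mex{2,2,1,1,1} = 0
G(16) = mex{3,2,1,1,1} = 0
G(17) = mex{3,2,2,1,1} = 0
G(18) = mex{3,3,2,2,1} = 0
G(19) = mex{0,3,2,2,2} = 1
G(20) = mex{0,3,2,2,2} = 1
P-positions are exactly the n with G(n) = 0.

0, 1, 2, 3, 15, 16, 17, 18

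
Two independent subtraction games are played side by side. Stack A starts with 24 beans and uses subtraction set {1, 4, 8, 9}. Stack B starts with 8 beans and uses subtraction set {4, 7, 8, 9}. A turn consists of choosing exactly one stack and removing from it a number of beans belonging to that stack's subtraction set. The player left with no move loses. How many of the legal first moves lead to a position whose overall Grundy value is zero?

Stack A, S = {1, 4, 8, 9}:
n :  0  1  2  3  4  5  6  7  8  9 10 11 12 13 14 15 16 17 18 19 20 21 22 23 24
G :  0  1  0  1  2  0  1  0  1  2  3  2  0  1  2  3  2  0  1  0  1  2  0  1  0
G_A(24) = 0.
Stack B, S = {4, 7, 8, 9}:
n : 0 1 2 3 4 5 6 7 8
G : 0 0 0 0 1 1 1 1 2
G_B(8) = 2.
Combined Grundy value = 0 ⊕ 2 = 2.
A winning move leaves total XOR = 0, i.e. changes one component's Grundy value g to g ⊕ X where X is the current total.
Stack A: need g' = 0⊕2 = 2. Options: 24−1→G=1, 24−4→G=1, 24−8→G=2, 24−9→G=3. Hits: 1.
Stack B: need g' = 2⊕2 = 0. Options: 8−4→G=1, 8−7→G=0, 8−8→G=0. Hits: 2.

3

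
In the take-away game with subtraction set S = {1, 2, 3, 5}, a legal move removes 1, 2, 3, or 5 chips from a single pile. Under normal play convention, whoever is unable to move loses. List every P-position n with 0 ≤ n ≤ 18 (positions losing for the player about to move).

0, 4, 8, 12, 16

G(0) = 0
G(1) = mex{0} = 1
G(2) = mex{1,0} = 2
G(3) = mex{2,1,0} = 3
G(4) = mex{3,2,1} = 0
G(5) = mex{0,3,2,0} = 1
G(6) = mex{1,0,3,1} = 2
G(7) = mex{2,1,0,2} = 3
G(8) = mex{3,2,1,3} = 0
G(9) = mex{0,3,2,0} = 1
G(10) = mex{1,0,3,1} = 2
G(11) = mex{2,1,0,2} = 3
G(12) = mex{3,2,1,3} = 0
G(13) = mex{0,3,2,0} = 1
G(14) = mex{1,0,3,1} = 2
G(15) = mex{2,1,0,2} = 3
G(16) = mex{3,2,1,3} = 0
G(17) = mex{0,3,2,0} = 1
G(18) = mex{1,0,3,1} = 2
P-positions are exactly the n with G(n) = 0.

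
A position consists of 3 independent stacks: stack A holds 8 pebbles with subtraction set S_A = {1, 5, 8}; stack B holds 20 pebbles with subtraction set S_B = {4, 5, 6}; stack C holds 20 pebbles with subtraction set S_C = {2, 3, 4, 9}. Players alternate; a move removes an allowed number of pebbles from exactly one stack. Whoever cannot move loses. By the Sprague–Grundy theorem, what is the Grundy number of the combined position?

3

Stack A, S = {1, 5, 8}:
G(0) = 0
G(1) = mex{0} = 1
G(2) = mex{1} = 0
G(3) = mex{0} = 1
G(4) = mex{1} = 0
G(5) = mex{0,0} = 1
G(6) = mex{1,1} = 0
G(7) = mex{0,0} = 1
G(8) = mex{1,1,0} = 2
G_A(8) = 2.
Stack B, S = {4, 5, 6}:
G(0) = 0
G(1) = mex{} = 0
G(2) = mex{} = 0
G(3) = mex{} = 0
G(4) = mex{0} = 1
G(5) = mex{0,0} = 1
G(6) = mex{0,0,0} = 1
G(7) = mex{0,0,0} = 1
G(8) = mex{1,0,0} = 2
G(9) = mex{1,1,0} = 2
G(10) = mex{1,1,1} = 0
G(11) = mex{1,1,1} = 0
G(12) = mex{2,1,1} = 0
G(13) = mex{2,2,1} = 0
G(14) = mex{0,2,2} = 1
G(15) = mex{0,0,2} = 1
G(16) = mex{0,0,0} = 1
G(17) = mex{0,0,0} = 1
G(18) = mex{1,0,0} = 2
G(19) = mex{1,1,0} = 2
G(20) = mex{1,1,1} = 0
G_B(20) = 0.
Stack C, S = {2, 3, 4, 9}:
G(0) = 0
G(1) = mex{} = 0
G(2) = mex{0} = 1
G(3) = mex{0,0} = 1
G(4) = mex{1,0,0} = 2
G(5) = mex{1,1,0} = 2
G(6) = mex{2,1,1} = 0
G(7) = mex{2,2,1} = 0
G(8) = mex{0,2,2} = 1
G(9) = mex{0,0,2,0} = 1
G(10) = mex{1,0,0,0} = 2
G(11) = mex{1,1,0,1} = 2
G(12) = mex{2,1,1,1} = 0
G(13) = mex{2,2,1,2} = 0
G(14) = mex{0,2,2,2} = 1
G(15) = mex{0,0,2,0} = 1
G(16) = mex{1,0,0,0} = 2
G(17) = mex{1,1,0,1} = 2
G(18) = mex{2,1,1,1} = 0
G(19) = mex{2,2,1,2} = 0
G(20) = mex{0,2,2,2} = 1
G_C(20) = 1.
Combined Grundy value = 2 ⊕ 0 ⊕ 1 = 3.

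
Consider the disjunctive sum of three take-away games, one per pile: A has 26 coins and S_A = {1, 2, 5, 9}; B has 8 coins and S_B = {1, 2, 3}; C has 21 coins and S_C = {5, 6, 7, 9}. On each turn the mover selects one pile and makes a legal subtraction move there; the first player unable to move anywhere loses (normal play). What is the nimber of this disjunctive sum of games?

Pile A, S = {1, 2, 5, 9}:
n :  0  1  2  3  4  5  6  7  8  9 10 11 12 13 14 15 16 17 18 19 20 21 22 23 24 25 26
G :  0  1  2  0  1  2  0  1  2  3  0  1  2  0  1  2  0  1  2  3  0  1  2  0  1  2  0
G_A(26) = 0.
Pile B, S = {1, 2, 3}:
G(0) = 0
G(1) = mex{0} = 1
G(2) = mex{1,0} = 2
G(3) = mex{2,1,0} = 3
G(4) = mex{3,2,1} = 0
G(5) = mex{0,3,2} = 1
G(6) = mex{1,0,3} = 2
G(7) = mex{2,1,0} = 3
G(8) = mex{3,2,1} = 0
G_B(8) = 0.
Pile C, S = {5, 6, 7, 9}:
G(0) = 0
G(1) = mex{} = 0
G(2) = mex{} = 0
G(3) = mex{} = 0
G(4) = mex{} = 0
G(5) = mex{0} = 1
G(6) = mex{0,0} = 1
G(7) = mex{0,0,0} = 1
G(8) = mex{0,0,0} = 1
G(9) = mex{0,0,0,0} = 1
G(10) = mex{1,0,0,0} = 2
G(11) = mex{1,1,0,0} = 2
G(12) = mex{1,1,1,0} = 2
G(13) = mex{1,1,1,0} = 2
G(14) = mex{1,1,1,1} = 0
G(15) = mex{2,1,1,1} = 0
G(16) = mex{2,2,1,1} = 0
G(17) = mex{2,2,2,1} = 0
G(18) = mex{2,2,2,1} = 0
G(19) = mex{0,2,2,2} = 1
G(20) = mex{0,0,2,2} = 1
G(21) = mex{0,0,0,2} = 1
G_C(21) = 1.
Combined Grundy value = 0 ⊕ 0 ⊕ 1 = 1.

1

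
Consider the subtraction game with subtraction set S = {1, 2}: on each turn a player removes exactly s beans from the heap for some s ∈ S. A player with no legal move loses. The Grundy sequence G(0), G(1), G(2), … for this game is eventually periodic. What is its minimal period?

G(0) = 0
G(1) = mex{0} = 1
G(2) = mex{1,0} = 2
G(3) = mex{2,1} = 0
G(4) = mex{0,2} = 1
G(5) = mex{1,0} = 2
G(6) = mex{2,1} = 0
G(7) = mex{0,2} = 1
G(8) = mex{1,0} = 2
G(9) = mex{2,1} = 0
G(10) = mex{0,2} = 1
G(11) = mex{1,0} = 2
G(12) = mex{2,1} = 0
G(13) = mex{0,2} = 1
G(14) = mex{1,0} = 2
G(n+3) = G(n) holds for n = 0,…,1 (a full window of length max(S) = 2), so the sequence is purely periodic with period 3.

3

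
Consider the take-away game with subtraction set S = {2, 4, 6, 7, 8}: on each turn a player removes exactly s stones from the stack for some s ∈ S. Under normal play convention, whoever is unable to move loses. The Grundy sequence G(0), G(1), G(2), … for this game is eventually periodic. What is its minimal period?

G(0) = 0
G(1) = mex{} = 0
G(2) = mex{0} = 1
G(3) = mex{0} = 1
G(4) = mex{1,0} = 2
G(5) = mex{1,0} = 2
G(6) = mex{2,1,0} = 3
G(7) = mex{2,1,0,0} = 3
G(8) = mex{3,2,1,0,0} = 4
G(9) = mex{3,2,1,1,0} = 4
G(10) = mex{4,3,2,1,1} = 0
G(11) = mex{4,3,2,2,1} = 0
G(12) = mex{0,4,3,2,2} = 1
G(13) = mex{0,4,3,3,2} = 1
G(14) = mex{1,0,4,3,3} = 2
G(15) = mex{1,0,4,4,3} = 2
G(16) = mex{2,1,0,4,4} = 3
G(17) = mex{2,1,0,0,4} = 3
G(18) = mex{3,2,1,0,0} = 4
G(19) = mex{3,2,1,1,0} = 4
G(20) = mex{4,3,2,1,1} = 0
G(21) = mex{4,3,2,2,1} = 0
G(n+10) = G(n) holds for n = 0,…,7 (a full window of length max(S) = 8), so the sequence is purely periodic with period 10.

10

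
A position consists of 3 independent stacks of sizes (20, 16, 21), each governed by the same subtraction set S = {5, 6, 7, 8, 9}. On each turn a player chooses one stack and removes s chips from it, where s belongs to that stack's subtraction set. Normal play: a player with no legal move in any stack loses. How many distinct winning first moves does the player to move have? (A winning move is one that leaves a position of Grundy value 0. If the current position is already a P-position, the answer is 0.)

All stacks use S = {5, 6, 7, 8, 9}:
G(0) = 0
G(1) = mex{} = 0
G(2) = mex{} = 0
G(3) = mex{} = 0
G(4) = mex{} = 0
G(5) = mex{0} = 1
G(6) = mex{0,0} = 1
G(7) = mex{0,0,0} = 1
G(8) = mex{0,0,0,0} = 1
G(9) = mex{0,0,0,0,0} = 1
G(10) = mex{1,0,0,0,0} = 2
G(11) = mex{1,1,0,0,0} = 2
G(12) = mex{1,1,1,0,0} = 2
G(13) = mex{1,1,1,1,0} = 2
G(14) = mex{1,1,1,1,1} = 0
G(15) = mex{2,1,1,1,1} = 0
G(16) = mex{2,2,1,1,1} = 0
G(17) = mex{2,2,2,1,1} = 0
G(18) = mex{2,2,2,2,1} = 0
G(19) = mex{0,2,2,2,2} = 1
G(20) = mex{0,0,2,2,2} = 1
G(21) = mex{0,0,0,2,2} = 1
Stack A: G(20) = 1.
Stack B: G(16) = 0.
Stack C: G(21) = 1.
Combined Grundy value = 1 ⊕ 0 ⊕ 1 = 0.
A winning move leaves total XOR = 0, i.e. changes one component's Grundy value g to g ⊕ X where X is the current total.
Stack A: target g' = 1⊕0 = 1, but every legal move changes the Grundy value (mex property), so 0 moves.
Stack B: target g' = 0⊕0 = 0, but every legal move changes the Grundy value (mex property), so 0 moves.
Stack C: target g' = 1⊕0 = 1, but every legal move changes the Grundy value (mex property), so 0 moves.

0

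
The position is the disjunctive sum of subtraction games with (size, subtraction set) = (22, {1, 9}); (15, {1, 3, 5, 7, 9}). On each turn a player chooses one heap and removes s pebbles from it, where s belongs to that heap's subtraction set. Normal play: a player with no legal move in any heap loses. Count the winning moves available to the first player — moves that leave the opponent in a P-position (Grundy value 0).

7

Heap A, S = {1, 9}:
G(0) = 0
G(1) = mex{0} = 1
G(2) = mex{1} = 0
G(3) = mex{0} = 1
G(4) = mex{1} = 0
G(5) = mex{0} = 1
G(6) = mex{1} = 0
G(7) = mex{0} = 1
G(8) = mex{1} = 0
G(9) = mex{0,0} = 1
G(10) = mex{1,1} = 0
G(11) = mex{0,0} = 1
G(12) = mex{1,1} = 0
G(13) = mex{0,0} = 1
G(14) = mex{1,1} = 0
G(15) = mex{0,0} = 1
G(16) = mex{1,1} = 0
G(17) = mex{0,0} = 1
G(18) = mex{1,1} = 0
G(19) = mex{0,0} = 1
G(20) = mex{1,1} = 0
G(21) = mex{0,0} = 1
G(22) = mex{1,1} = 0
G_A(22) = 0.
Heap B, S = {1, 3, 5, 7, 9}:
n :  0  1  2  3  4  5  6  7  8  9 10 11 12 13 14 15
G :  0  1  0  1  0  1  0  1  0  1  0  1  0  1  0  1
G_B(15) = 1.
Combined Grundy value = 0 ⊕ 1 = 1.
A winning move leaves total XOR = 0, i.e. changes one component's Grundy value g to g ⊕ X where X is the current total.
Heap A: need g' = 0⊕1 = 1. Options: 22−1→G=1, 22−9→G=1. Hits: 2.
Heap B: need g' = 1⊕1 = 0. Options: 15−1→G=0, 15−3→G=0, 15−5→G=0, 15−7→G=0, 15−9→G=0. Hits: 5.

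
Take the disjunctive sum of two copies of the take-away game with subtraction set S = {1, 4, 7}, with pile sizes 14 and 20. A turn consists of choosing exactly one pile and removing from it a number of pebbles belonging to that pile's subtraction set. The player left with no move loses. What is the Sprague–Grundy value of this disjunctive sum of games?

All piles use S = {1, 4, 7}:
G(0) = 0
G(1) = mex{0} = 1
G(2) = mex{1} = 0
G(3) = mex{0} = 1
G(4) = mex{1,0} = 2
G(5) = mex{2,1} = 0
G(6) = mex{0,0} = 1
G(7) = mex{1,1,0} = 2
G(8) = mex{2,2,1} = 0
G(9) = mex{0,0,0} = 1
G(10) = mex{1,1,1} = 0
G(11) = mex{0,2,2} = 1
G(12) = mex{1,0,0} = 2
G(13) = mex{2,1,1} = 0
G(14) = mex{0,0,2} = 1
G(15) = mex{1,1,0} = 2
G(16) = mex{2,2,1} = 0
G(17) = mex{0,0,0} = 1
G(18) = mex{1,1,1} = 0
G(19) = mex{0,2,2} = 1
G(20) = mex{1,0,0} = 2
Pile A: G(14) = 1.
Pile B: G(20) = 2.
Combined Grundy value = 1 ⊕ 2 = 3.

3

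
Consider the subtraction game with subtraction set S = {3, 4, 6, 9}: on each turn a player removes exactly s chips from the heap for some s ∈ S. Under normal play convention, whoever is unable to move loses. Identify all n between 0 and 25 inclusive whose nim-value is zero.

0, 1, 2, 12, 13, 14, 24, 25

n :  0  1  2  3  4  5  6  7  8  9 10 11 12 13 14 15 16 17 18 19 20 21 22 23 24 25
G :  0  0  0  1  1  1  2  2  2  3  3  3  0  0  0  1  1  1  2  2  2  3  3  3  0  0
P-positions are exactly the n with G(n) = 0.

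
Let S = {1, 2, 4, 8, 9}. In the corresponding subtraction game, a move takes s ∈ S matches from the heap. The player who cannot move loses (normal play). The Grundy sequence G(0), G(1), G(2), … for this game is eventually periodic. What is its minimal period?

G(0) = 0
G(1) = mex{0} = 1
G(2) = mex{1,0} = 2
G(3) = mex{2,1} = 0
G(4) = mex{0,2,0} = 1
G(5) = mex{1,0,1} = 2
G(6) = mex{2,1,2} = 0
G(7) = mex{0,2,0} = 1
G(8) = mex{1,0,1,0} = 2
G(9) = mex{2,1,2,1,0} = 3
G(10) = mex{3,2,0,2,1} = 4
G(11) = mex{4,3,1,0,2} = 5
G(12) = mex{5,4,2,1,0} = 3
G(13) = mex{3,5,3,2,1} = 0
G(14) = mex{0,3,4,0,2} = 1
G(15) = mex{1,0,5,1,0} = 2
G(16) = mex{2,1,3,2,1} = 0
G(17) = mex{0,2,0,3,2} = 1
G(18) = mex{1,0,1,4,3} = 2
G(19) = mex{2,1,2,5,4} = 0
G(20) = mex{0,2,0,3,5} = 1
G(21) = mex{1,0,1,0,3} = 2
G(22) = mex{2,1,2,1,0} = 3
G(23) = mex{3,2,0,2,1} = 4
G(24) = mex{4,3,1,0,2} = 5
G(25) = mex{5,4,2,1,0} = 3
G(26) = mex{3,5,3,2,1} = 0
G(27) = mex{0,3,4,0,2} = 1
G(n+13) = G(n) holds for n = 0,…,8 (a full window of length max(S) = 9), so the sequence is purely periodic with period 13.

13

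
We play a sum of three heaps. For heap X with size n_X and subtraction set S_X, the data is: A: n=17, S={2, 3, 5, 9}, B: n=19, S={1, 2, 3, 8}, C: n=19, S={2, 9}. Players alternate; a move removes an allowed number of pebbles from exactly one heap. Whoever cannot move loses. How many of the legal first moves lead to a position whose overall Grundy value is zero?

Heap A, S = {2, 3, 5, 9}:
n :  0  1  2  3  4  5  6  7  8  9 10 11 12 13 14 15 16 17
G :  0  0  1  1  2  2  3  0  0  1  1  2  2  3  0  0  1  1
G_A(17) = 1.
Heap B, S = {1, 2, 3, 8}:
n :  0  1  2  3  4  5  6  7  8  9 10 11 12 13 14 15 16 17 18 19
G :  0  1  2  3  0  1  2  3  4  0  1  2  3  0  1  2  3  4  0  1
G_B(19) = 1.
Heap C, S = {2, 9}:
n :  0  1  2  3  4  5  6  7  8  9 10 11 12 13 14 15 16 17 18 19
G :  0  0  1  1  0  0  1  1  0  2  1  0  0  1  1  0  0  1  1  0
G_C(19) = 0.
Combined Grundy value = 1 ⊕ 1 ⊕ 0 = 0.
A winning move leaves total XOR = 0, i.e. changes one component's Grundy value g to g ⊕ X where X is the current total.
Heap A: target g' = 1⊕0 = 1, but every legal move changes the Grundy value (mex property), so 0 moves.
Heap B: target g' = 1⊕0 = 1, but every legal move changes the Grundy value (mex property), so 0 moves.
Heap C: target g' = 0⊕0 = 0, but every legal move changes the Grundy value (mex property), so 0 moves.

0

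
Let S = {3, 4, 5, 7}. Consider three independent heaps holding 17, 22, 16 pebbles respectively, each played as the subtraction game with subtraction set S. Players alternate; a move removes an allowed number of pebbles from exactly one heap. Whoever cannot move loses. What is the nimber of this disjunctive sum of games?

All heaps use S = {3, 4, 5, 7}:
G(0) = 0
G(1) = mex{} = 0
G(2) = mex{} = 0
G(3) = mex{0} = 1
G(4) = mex{0,0} = 1
G(5) = mex{0,0,0} = 1
G(6) = mex{1,0,0} = 2
G(7) = mex{1,1,0,0} = 2
G(8) = mex{1,1,1,0} = 2
G(9) = mex{2,1,1,0} = 3
G(10) = mex{2,2,1,1} = 0
G(11) = mex{2,2,2,1} = 0
G(12) = mex{3,2,2,1} = 0
G(13) = mex{0,3,2,2} = 1
G(14) = mex{0,0,3,2} = 1
G(15) = mex{0,0,0,2} = 1
G(16) = mex{1,0,0,3} = 2
G(17) = mex{1,1,0,0} = 2
G(18) = mex{1,1,1,0} = 2
G(19) = mex{2,1,1,0} = 3
G(20) = mex{2,2,1,1} = 0
G(21) = mex{2,2,2,1} = 0
G(22) = mex{3,2,2,1} = 0
Heap A: G(17) = 2.
Heap B: G(22) = 0.
Heap C: G(16) = 2.
Combined Grundy value = 2 ⊕ 0 ⊕ 2 = 0.

0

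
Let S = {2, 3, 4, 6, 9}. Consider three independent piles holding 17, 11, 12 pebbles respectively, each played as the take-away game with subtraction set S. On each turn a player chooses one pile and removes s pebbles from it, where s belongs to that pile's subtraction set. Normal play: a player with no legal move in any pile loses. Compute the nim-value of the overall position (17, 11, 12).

5

All piles use S = {2, 3, 4, 6, 9}:
G(0) = 0
G(1) = mex{} = 0
G(2) = mex{0} = 1
G(3) = mex{0,0} = 1
G(4) = mex{1,0,0} = 2
G(5) = mex{1,1,0} = 2
G(6) = mex{2,1,1,0} = 3
G(7) = mex{2,2,1,0} = 3
G(8) = mex{3,2,2,1} = 0
G(9) = mex{3,3,2,1,0} = 4
G(10) = mex{0,3,3,2,0} = 1
G(11) = mex{4,0,3,2,1} = 5
G(12) = mex{1,4,0,3,1} = 2
G(13) = mex{5,1,4,3,2} = 0
G(14) = mex{2,5,1,0,2} = 3
G(15) = mex{0,2,5,4,3} = 1
G(16) = mex{3,0,2,1,3} = 4
G(17) = mex{1,3,0,5,0} = 2
Pile A: G(17) = 2.
Pile B: G(11) = 5.
Pile C: G(12) = 2.
Combined Grundy value = 2 ⊕ 5 ⊕ 2 = 5.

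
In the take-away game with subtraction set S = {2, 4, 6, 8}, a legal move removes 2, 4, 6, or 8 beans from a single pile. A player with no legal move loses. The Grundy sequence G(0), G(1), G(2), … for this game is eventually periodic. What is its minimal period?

10

n :  0  1  2  3  4  5  6  7  8  9 10 11 12 13 14 15 16 17 18 19 20 21
G :  0  0  1  1  2  2  3  3  4  4  0  0  1  1  2  2  3  3  4  4  0  0
G(n+10) = G(n) holds for n = 0,…,7 (a full window of length max(S) = 8), so the sequence is purely periodic with period 10.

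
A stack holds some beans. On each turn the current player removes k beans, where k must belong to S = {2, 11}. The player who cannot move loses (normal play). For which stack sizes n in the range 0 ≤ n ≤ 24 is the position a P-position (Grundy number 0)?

0, 1, 4, 5, 8, 9, 13, 14, 17, 18, 21, 22

G(0) = 0
G(1) = mex{} = 0
G(2) = mex{0} = 1
G(3) = mex{0} = 1
G(4) = mex{1} = 0
G(5) = mex{1} = 0
G(6) = mex{0} = 1
G(7) = mex{0} = 1
G(8) = mex{1} = 0
G(9) = mex{1} = 0
G(10) = mex{0} = 1
G(11) = mex{0,0} = 1
G(12) = mex{1,0} = 2
G(13) = mex{1,1} = 0
G(14) = mex{2,1} = 0
G(15) = mex{0,0} = 1
G(16) = mex{0,0} = 1
G(17) = mex{1,1} = 0
G(18) = mex{1,1} = 0
G(19) = mex{0,0} = 1
G(20) = mex{0,0} = 1
G(21) = mex{1,1} = 0
G(22) = mex{1,1} = 0
G(23) = mex{0,2} = 1
G(24) = mex{0,0} = 1
P-positions are exactly the n with G(n) = 0.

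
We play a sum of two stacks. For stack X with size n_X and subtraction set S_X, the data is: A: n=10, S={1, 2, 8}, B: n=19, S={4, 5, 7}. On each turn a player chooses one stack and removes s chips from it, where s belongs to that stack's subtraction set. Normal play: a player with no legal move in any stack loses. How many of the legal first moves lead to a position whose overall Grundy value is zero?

Stack A, S = {1, 2, 8}:
G(0) = 0
G(1) = mex{0} = 1
G(2) = mex{1,0} = 2
G(3) = mex{2,1} = 0
G(4) = mex{0,2} = 1
G(5) = mex{1,0} = 2
G(6) = mex{2,1} = 0
G(7) = mex{0,2} = 1
G(8) = mex{1,0,0} = 2
G(9) = mex{2,1,1} = 0
G(10) = mex{0,2,2} = 1
G_A(10) = 1.
Stack B, S = {4, 5, 7}:
G(0) = 0
G(1) = mex{} = 0
G(2) = mex{} = 0
G(3) = mex{} = 0
G(4) = mex{0} = 1
G(5) = mex{0,0} = 1
G(6) = mex{0,0} = 1
G(7) = mex{0,0,0} = 1
G(8) = mex{1,0,0} = 2
G(9) = mex{1,1,0} = 2
G(10) = mex{1,1,0} = 2
G(11) = mex{1,1,1} = 0
G(12) = mex{2,1,1} = 0
G(13) = mex{2,2,1} = 0
G(14) = mex{2,2,1} = 0
G(15) = mex{0,2,2} = 1
G(16) = mex{0,0,2} = 1
G(17) = mex{0,0,2} = 1
G(18) = mex{0,0,0} = 1
G(19) = mex{1,0,0} = 2
G_B(19) = 2.
Combined Grundy value = 1 ⊕ 2 = 3.
A winning move leaves total XOR = 0, i.e. changes one component's Grundy value g to g ⊕ X where X is the current total.
Stack A: need g' = 1⊕3 = 2. Options: 10−1→G=0, 10−2→G=2, 10−8→G=2. Hits: 2.
Stack B: need g' = 2⊕3 = 1. Options: 19−4→G=1, 19−5→G=0, 19−7→G=0. Hits: 1.

3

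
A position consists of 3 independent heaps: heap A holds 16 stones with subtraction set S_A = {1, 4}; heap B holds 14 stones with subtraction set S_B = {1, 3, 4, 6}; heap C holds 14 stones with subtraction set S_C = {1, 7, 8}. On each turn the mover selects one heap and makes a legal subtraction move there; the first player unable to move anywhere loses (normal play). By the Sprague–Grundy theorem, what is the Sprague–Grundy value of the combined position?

3

Heap A, S = {1, 4}:
G(0) = 0
G(1) = mex{0} = 1
G(2) = mex{1} = 0
G(3) = mex{0} = 1
G(4) = mex{1,0} = 2
G(5) = mex{2,1} = 0
G(6) = mex{0,0} = 1
G(7) = mex{1,1} = 0
G(8) = mex{0,2} = 1
G(9) = mex{1,0} = 2
G(10) = mex{2,1} = 0
G(11) = mex{0,0} = 1
G(12) = mex{1,1} = 0
G(13) = mex{0,2} = 1
G(14) = mex{1,0} = 2
G(15) = mex{2,1} = 0
G(16) = mex{0,0} = 1
G_A(16) = 1.
Heap B, S = {1, 3, 4, 6}:
G(0) = 0
G(1) = mex{0} = 1
G(2) = mex{1} = 0
G(3) = mex{0,0} = 1
G(4) = mex{1,1,0} = 2
G(5) = mex{2,0,1} = 3
G(6) = mex{3,1,0,0} = 2
G(7) = mex{2,2,1,1} = 0
G(8) = mex{0,3,2,0} = 1
G(9) = mex{1,2,3,1} = 0
G(10) = mex{0,0,2,2} = 1
G(11) = mex{1,1,0,3} = 2
G(12) = mex{2,0,1,2} = 3
G(13) = mex{3,1,0,0} = 2
G(14) = mex{2,2,1,1} = 0
G_B(14) = 0.
Heap C, S = {1, 7, 8}:
n :  0  1  2  3  4  5  6  7  8  9 10 11 12 13 14
G :  0  1  0  1  0  1  0  1  2  3  2  3  2  3  2
G_C(14) = 2.
Combined Grundy value = 1 ⊕ 0 ⊕ 2 = 3.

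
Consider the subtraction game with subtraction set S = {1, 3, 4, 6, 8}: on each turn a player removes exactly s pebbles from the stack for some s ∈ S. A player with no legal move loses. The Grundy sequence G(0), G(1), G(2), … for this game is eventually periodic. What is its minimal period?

7

n :  0  1  2  3  4  5  6  7  8  9 10 11 12 13 14 15 16
G :  0  1  0  1  2  3  2  0  1  0  1  2  3  2  0  1  0
G(n+7) = G(n) holds for n = 0,…,7 (a full window of length max(S) = 8), so the sequence is purely periodic with period 7.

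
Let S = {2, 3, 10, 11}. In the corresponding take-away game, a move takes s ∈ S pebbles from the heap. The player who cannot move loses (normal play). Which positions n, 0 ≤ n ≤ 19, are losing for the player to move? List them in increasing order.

0, 1, 5, 6, 13, 14, 18, 19

n :  0  1  2  3  4  5  6  7  8  9 10 11 12 13 14 15 16 17 18 19
G :  0  0  1  1  2  0  0  1  1  2  2  3  3  0  0  1  1  2  0  0
P-positions are exactly the n with G(n) = 0.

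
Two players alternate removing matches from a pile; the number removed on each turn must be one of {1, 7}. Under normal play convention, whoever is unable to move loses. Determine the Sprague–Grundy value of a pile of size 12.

0

G(0) = 0
G(1) = mex{0} = 1
G(2) = mex{1} = 0
G(3) = mex{0} = 1
G(4) = mex{1} = 0
G(5) = mex{0} = 1
G(6) = mex{1} = 0
G(7) = mex{0,0} = 1
G(8) = mex{1,1} = 0
G(9) = mex{0,0} = 1
G(10) = mex{1,1} = 0
G(11) = mex{0,0} = 1
G(12) = mex{1,1} = 0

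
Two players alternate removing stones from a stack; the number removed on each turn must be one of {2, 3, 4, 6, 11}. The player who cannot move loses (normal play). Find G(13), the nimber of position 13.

G(0) = 0
G(1) = mex{} = 0
G(2) = mex{0} = 1
G(3) = mex{0,0} = 1
G(4) = mex{1,0,0} = 2
G(5) = mex{1,1,0} = 2
G(6) = mex{2,1,1,0} = 3
G(7) = mex{2,2,1,0} = 3
G(8) = mex{3,2,2,1} = 0
G(9) = mex{3,3,2,1} = 0
G(10) = mex{0,3,3,2} = 1
G(11) = mex{0,0,3,2,0} = 1
G(12) = mex{1,0,0,3,0} = 2
G(13) = mex{1,1,0,3,1} = 2

2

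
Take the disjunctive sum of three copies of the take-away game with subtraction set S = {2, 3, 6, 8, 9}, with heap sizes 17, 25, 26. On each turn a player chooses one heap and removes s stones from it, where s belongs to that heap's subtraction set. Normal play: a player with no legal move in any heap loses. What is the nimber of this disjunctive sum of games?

All heaps use S = {2, 3, 6, 8, 9}:
G(0) = 0
G(1) = mex{} = 0
G(2) = mex{0} = 1
G(3) = mex{0,0} = 1
G(4) = mex{1,0} = 2
G(5) = mex{1,1} = 0
G(6) = mex{2,1,0} = 3
G(7) = mex{0,2,0} = 1
G(8) = mex{3,0,1,0} = 2
G(9) = mex{1,3,1,0,0} = 2
G(10) = mex{2,1,2,1,0} = 3
G(11) = mex{2,2,0,1,1} = 3
G(12) = mex{3,2,3,2,1} = 0
G(13) = mex{3,3,1,0,2} = 4
G(14) = mex{0,3,2,3,0} = 1
G(15) = mex{4,0,2,1,3} = 5
G(16) = mex{1,4,3,2,1} = 0
G(17) = mex{5,1,3,2,2} = 0
G(18) = mex{0,5,0,3,2} = 1
G(19) = mex{0,0,4,3,3} = 1
G(20) = mex{1,0,1,0,3} = 2
G(21) = mex{1,1,5,4,0} = 2
G(22) = mex{2,1,0,1,4} = 3
G(23) = mex{2,2,0,5,1} = 3
G(24) = mex{3,2,1,0,5} = 4
G(25) = mex{3,3,1,0,0} = 2
G(26) = mex{4,3,2,1,0} = 5
Heap A: G(17) = 0.
Heap B: G(25) = 2.
Heap C: G(26) = 5.
Combined Grundy value = 0 ⊕ 2 ⊕ 5 = 7.

7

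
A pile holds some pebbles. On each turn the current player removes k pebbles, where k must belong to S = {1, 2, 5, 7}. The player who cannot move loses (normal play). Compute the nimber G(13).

1

n :  0  1  2  3  4  5  6  7  8  9 10 11 12 13
G :  0  1  2  0  1  2  0  1  2  0  1  2  0  1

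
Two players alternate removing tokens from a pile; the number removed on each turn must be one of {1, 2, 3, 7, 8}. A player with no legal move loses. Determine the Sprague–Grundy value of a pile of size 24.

2

G(0) = 0
G(1) = mex{0} = 1
G(2) = mex{1,0} = 2
G(3) = mex{2,1,0} = 3
G(4) = mex{3,2,1} = 0
G(5) = mex{0,3,2} = 1
G(6) = mex{1,0,3} = 2
G(7) = mex{2,1,0,0} = 3
G(8) = mex{3,2,1,1,0} = 4
G(9) = mex{4,3,2,2,1} = 0
G(10) = mex{0,4,3,3,2} = 1
G(11) = mex{1,0,4,0,3} = 2
G(12) = mex{2,1,0,1,0} = 3
G(13) = mex{3,2,1,2,1} = 0
G(14) = mex{0,3,2,3,2} = 1
G(15) = mex{1,0,3,4,3} = 2
G(16) = mex{2,1,0,0,4} = 3
G(17) = mex{3,2,1,1,0} = 4
G(18) = mex{4,3,2,2,1} = 0
G(19) = mex{0,4,3,3,2} = 1
G(20) = mex{1,0,4,0,3} = 2
G(21) = mex{2,1,0,1,0} = 3
G(22) = mex{3,2,1,2,1} = 0
G(23) = mex{0,3,2,3,2} = 1
G(24) = mex{1,0,3,4,3} = 2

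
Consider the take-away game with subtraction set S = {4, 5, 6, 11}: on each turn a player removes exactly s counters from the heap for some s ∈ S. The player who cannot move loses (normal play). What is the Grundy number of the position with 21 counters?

1

n :  0  1  2  3  4  5  6  7  8  9 10 11 12 13 14 15 16 17 18 19 20 21
G :  0  0  0  0  1  1  1  1  2  2  0  2  3  3  1  3  4  0  0  0  0  1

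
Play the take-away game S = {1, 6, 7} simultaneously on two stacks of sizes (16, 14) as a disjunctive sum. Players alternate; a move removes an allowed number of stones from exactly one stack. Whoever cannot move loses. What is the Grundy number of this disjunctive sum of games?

All stacks use S = {1, 6, 7}:
n :  0  1  2  3  4  5  6  7  8  9 10 11 12 13 14 15 16
G :  0  1  0  1  0  1  2  3  2  3  2  3  0  1  0  1  0
Stack A: G(16) = 0.
Stack B: G(14) = 0.
Combined Grundy value = 0 ⊕ 0 = 0.

0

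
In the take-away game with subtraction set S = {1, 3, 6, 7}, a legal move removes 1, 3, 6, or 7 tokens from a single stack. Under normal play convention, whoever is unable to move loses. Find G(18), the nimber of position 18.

2

n :  0  1  2  3  4  5  6  7  8  9 10 11 12 13 14 15 16 17 18
G :  0  1  0  1  0  1  2  3  2  3  2  3  0  1  0  1  0  1  2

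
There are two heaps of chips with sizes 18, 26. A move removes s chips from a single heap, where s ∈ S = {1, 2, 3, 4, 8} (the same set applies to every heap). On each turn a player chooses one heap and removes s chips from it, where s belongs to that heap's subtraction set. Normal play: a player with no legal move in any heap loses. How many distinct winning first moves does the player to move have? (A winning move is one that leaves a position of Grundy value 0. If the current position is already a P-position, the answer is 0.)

3

All heaps use S = {1, 2, 3, 4, 8}:
G(0) = 0
G(1) = mex{0} = 1
G(2) = mex{1,0} = 2
G(3) = mex{2,1,0} = 3
G(4) = mex{3,2,1,0} = 4
G(5) = mex{4,3,2,1} = 0
G(6) = mex{0,4,3,2} = 1
G(7) = mex{1,0,4,3} = 2
G(8) = mex{2,1,0,4,0} = 3
G(9) = mex{3,2,1,0,1} = 4
G(10) = mex{4,3,2,1,2} = 0
G(11) = mex{0,4,3,2,3} = 1
G(12) = mex{1,0,4,3,4} = 2
G(13) = mex{2,1,0,4,0} = 3
G(14) = mex{3,2,1,0,1} = 4
G(15) = mex{4,3,2,1,2} = 0
G(16) = mex{0,4,3,2,3} = 1
G(17) = mex{1,0,4,3,4} = 2
G(18) = mex{2,1,0,4,0} = 3
G(19) = mex{3,2,1,0,1} = 4
G(20) = mex{4,3,2,1,2} = 0
G(21) = mex{0,4,3,2,3} = 1
G(22) = mex{1,0,4,3,4} = 2
G(23) = mex{2,1,0,4,0} = 3
G(24) = mex{3,2,1,0,1} = 4
G(25) = mex{4,3,2,1,2} = 0
G(26) = mex{0,4,3,2,3} = 1
Heap A: G(18) = 3.
Heap B: G(26) = 1.
Combined Grundy value = 3 ⊕ 1 = 2.
A winning move leaves total XOR = 0, i.e. changes one component's Grundy value g to g ⊕ X where X is the current total.
Heap A: need g' = 3⊕2 = 1. Options: 18−1→G=2, 18−2→G=1, 18−3→G=0, 18−4→G=4, 18−8→G=0. Hits: 1.
Heap B: need g' = 1⊕2 = 3. Options: 26−1→G=0, 26−2→G=4, 26−3→G=3, 26−4→G=2, 26−8→G=3. Hits: 2.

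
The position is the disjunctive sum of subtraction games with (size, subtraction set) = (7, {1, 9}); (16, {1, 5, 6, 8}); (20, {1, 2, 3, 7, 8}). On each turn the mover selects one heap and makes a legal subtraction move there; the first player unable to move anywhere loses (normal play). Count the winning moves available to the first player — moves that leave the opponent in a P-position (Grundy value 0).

2

Heap A, S = {1, 9}:
G(0) = 0
G(1) = mex{0} = 1
G(2) = mex{1} = 0
G(3) = mex{0} = 1
G(4) = mex{1} = 0
G(5) = mex{0} = 1
G(6) = mex{1} = 0
G(7) = mex{0} = 1
G_A(7) = 1.
Heap B, S = {1, 5, 6, 8}:
G(0) = 0
G(1) = mex{0} = 1
G(2) = mex{1} = 0
G(3) = mex{0} = 1
G(4) = mex{1} = 0
G(5) = mex{0,0} = 1
G(6) = mex{1,1,0} = 2
G(7) = mex{2,0,1} = 3
G(8) = mex{3,1,0,0} = 2
G(9) = mex{2,0,1,1} = 3
G(10) = mex{3,1,0,0} = 2
G(11) = mex{2,2,1,1} = 0
G(12) = mex{0,3,2,0} = 1
G(13) = mex{1,2,3,1} = 0
G(14) = mex{0,3,2,2} = 1
G(15) = mex{1,2,3,3} = 0
G(16) = mex{0,0,2,2} = 1
G_B(16) = 1.
Heap C, S = {1, 2, 3, 7, 8}:
n :  0  1  2  3  4  5  6  7  8  9 10 11 12 13 14 15 16 17 18 19 20
G :  0  1  2  3  0  1  2  3  4  0  1  2  3  0  1  2  3  4  0  1  2
G_C(20) = 2.
Combined Grundy value = 1 ⊕ 1 ⊕ 2 = 2.
A winning move leaves total XOR = 0, i.e. changes one component's Grundy value g to g ⊕ X where X is the current total.
Heap A: need g' = 1⊕2 = 3. Options: 7−1→G=0. Hits: 0.
Heap B: need g' = 1⊕2 = 3. Options: 16−1→G=0, 16−5→G=0, 16−6→G=2, 16−8→G=2. Hits: 0.
Heap C: need g' = 2⊕2 = 0. Options: 20−1→G=1, 20−2→G=0, 20−3→G=4, 20−7→G=0, 20−8→G=3. Hits: 2.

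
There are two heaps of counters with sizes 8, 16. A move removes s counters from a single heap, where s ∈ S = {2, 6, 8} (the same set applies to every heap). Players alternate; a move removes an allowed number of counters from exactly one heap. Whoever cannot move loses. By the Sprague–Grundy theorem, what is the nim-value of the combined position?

3

All heaps use S = {2, 6, 8}:
n :  0  1  2  3  4  5  6  7  8  9 10 11 12 13 14 15 16
G :  0  0  1  1  0  0  1  1  2  2  3  3  2  2  0  0  1
Heap A: G(8) = 2.
Heap B: G(16) = 1.
Combined Grundy value = 2 ⊕ 1 = 3.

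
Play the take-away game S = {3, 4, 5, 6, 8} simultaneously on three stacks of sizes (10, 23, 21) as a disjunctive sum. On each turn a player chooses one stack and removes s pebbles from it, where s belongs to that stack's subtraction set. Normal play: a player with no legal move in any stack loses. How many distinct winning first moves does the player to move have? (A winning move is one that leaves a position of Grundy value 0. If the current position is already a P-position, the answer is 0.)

All stacks use S = {3, 4, 5, 6, 8}:
n :  0  1  2  3  4  5  6  7  8  9 10 11 12 13 14 15 16 17 18 19 20 21 22 23
G :  0  0  0  1  1  1  2  2  2  3  3  0  0  0  1  1  1  2  2  2  3  3  0  0
Stack A: G(10) = 3.
Stack B: G(23) = 0.
Stack C: G(21) = 3.
Combined Grundy value = 3 ⊕ 0 ⊕ 3 = 0.
A winning move leaves total XOR = 0, i.e. changes one component's Grundy value g to g ⊕ X where X is the current total.
Stack A: target g' = 3⊕0 = 3, but every legal move changes the Grundy value (mex property), so 0 moves.
Stack B: target g' = 0⊕0 = 0, but every legal move changes the Grundy value (mex property), so 0 moves.
Stack C: target g' = 3⊕0 = 3, but every legal move changes the Grundy value (mex property), so 0 moves.

0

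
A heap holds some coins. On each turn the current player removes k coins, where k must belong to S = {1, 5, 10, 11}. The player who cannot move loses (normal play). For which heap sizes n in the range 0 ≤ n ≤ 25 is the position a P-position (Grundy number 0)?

n :  0  1  2  3  4  5  6  7  8  9 10 11 12 13 14 15 16 17 18 19 20 21 22 23 24 25
G :  0  1  0  1  0  1  0  1  0  1  2  3  2  3  2  3  2  3  2  3  0  1  0  1  0  1
P-positions are exactly the n with G(n) = 0.

0, 2, 4, 6, 8, 20, 22, 24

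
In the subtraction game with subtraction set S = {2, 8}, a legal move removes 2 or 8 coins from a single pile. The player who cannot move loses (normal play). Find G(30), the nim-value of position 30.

G(0) = 0
G(1) = mex{} = 0
G(2) = mex{0} = 1
G(3) = mex{0} = 1
G(4) = mex{1} = 0
G(5) = mex{1} = 0
G(6) = mex{0} = 1
G(7) = mex{0} = 1
G(8) = mex{1,0} = 2
G(9) = mex{1,0} = 2
G(10) = mex{2,1} = 0
G(11) = mex{2,1} = 0
G(12) = mex{0,0} = 1
G(13) = mex{0,0} = 1
G(14) = mex{1,1} = 0
G(15) = mex{1,1} = 0
G(16) = mex{0,2} = 1
G(17) = mex{0,2} = 1
G(18) = mex{1,0} = 2
G(19) = mex{1,0} = 2
G(20) = mex{2,1} = 0
G(21) = mex{2,1} = 0
G(22) = mex{0,0} = 1
G(23) = mex{0,0} = 1
G(24) = mex{1,1} = 0
G(25) = mex{1,1} = 0
G(26) = mex{0,2} = 1
G(27) = mex{0,2} = 1
G(28) = mex{1,0} = 2
G(29) = mex{1,0} = 2
G(30) = mex{2,1} = 0

0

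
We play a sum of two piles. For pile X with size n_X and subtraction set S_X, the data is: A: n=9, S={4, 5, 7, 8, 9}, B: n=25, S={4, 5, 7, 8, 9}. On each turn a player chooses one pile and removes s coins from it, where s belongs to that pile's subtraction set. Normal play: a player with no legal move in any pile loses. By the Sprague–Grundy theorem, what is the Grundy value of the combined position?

1

Pile A, S = {4, 5, 7, 8, 9}:
n : 0 1 2 3 4 5 6 7 8 9
G : 0 0 0 0 1 1 1 1 2 2
G_A(9) = 2.
Pile B, S = {4, 5, 7, 8, 9}:
n :  0  1  2  3  4  5  6  7  8  9 10 11 12 13 14 15 16 17 18 19 20 21 22 23 24 25
G :  0  0  0  0  1  1  1  1  2  2  2  2  3  0  0  0  0  1  1  1  1  2  2  2  2  3
G_B(25) = 3.
Combined Grundy value = 2 ⊕ 3 = 1.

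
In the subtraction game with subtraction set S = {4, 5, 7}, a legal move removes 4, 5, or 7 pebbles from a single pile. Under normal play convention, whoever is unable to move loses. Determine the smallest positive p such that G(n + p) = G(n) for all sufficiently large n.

11

n :  0  1  2  3  4  5  6  7  8  9 10 11 12 13 14 15 16 17 18 19 20 21 22 23
G :  0  0  0  0  1  1  1  1  2  2  2  0  0  0  0  1  1  1  1  2  2  2  0  0
G(n+11) = G(n) holds for n = 0,…,6 (a full window of length max(S) = 7), so the sequence is purely periodic with period 11.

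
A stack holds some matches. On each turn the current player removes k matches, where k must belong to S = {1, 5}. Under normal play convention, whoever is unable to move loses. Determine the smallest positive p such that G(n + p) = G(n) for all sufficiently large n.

2

n :  0  1  2  3  4  5  6  7  8  9 10 11 12 13 14
G :  0  1  0  1  0  1  0  1  0  1  0  1  0  1  0
G(n+2) = G(n) holds for n = 0,…,4 (a full window of length max(S) = 5), so the sequence is purely periodic with period 2.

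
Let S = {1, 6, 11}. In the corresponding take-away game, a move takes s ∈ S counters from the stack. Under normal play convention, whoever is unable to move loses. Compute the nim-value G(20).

G(0) = 0
G(1) = mex{0} = 1
G(2) = mex{1} = 0
G(3) = mex{0} = 1
G(4) = mex{1} = 0
G(5) = mex{0} = 1
G(6) = mex{1,0} = 2
G(7) = mex{2,1} = 0
G(8) = mex{0,0} = 1
G(9) = mex{1,1} = 0
G(10) = mex{0,0} = 1
G(11) = mex{1,1,0} = 2
G(12) = mex{2,2,1} = 0
G(13) = mex{0,0,0} = 1
G(14) = mex{1,1,1} = 0
G(15) = mex{0,0,0} = 1
G(16) = mex{1,1,1} = 0
G(17) = mex{0,2,2} = 1
G(18) = mex{1,0,0} = 2
G(19) = mex{2,1,1} = 0
G(20) = mex{0,0,0} = 1

1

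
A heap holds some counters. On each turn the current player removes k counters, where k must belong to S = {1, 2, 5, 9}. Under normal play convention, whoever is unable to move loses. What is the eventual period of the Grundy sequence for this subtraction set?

10

G(0) = 0
G(1) = mex{0} = 1
G(2) = mex{1,0} = 2
G(3) = mex{2,1} = 0
G(4) = mex{0,2} = 1
G(5) = mex{1,0,0} = 2
G(6) = mex{2,1,1} = 0
G(7) = mex{0,2,2} = 1
G(8) = mex{1,0,0} = 2
G(9) = mex{2,1,1,0} = 3
G(10) = mex{3,2,2,1} = 0
G(11) = mex{0,3,0,2} = 1
G(12) = mex{1,0,1,0} = 2
G(13) = mex{2,1,2,1} = 0
G(14) = mex{0,2,3,2} = 1
G(15) = mex{1,0,0,0} = 2
G(16) = mex{2,1,1,1} = 0
G(17) = mex{0,2,2,2} = 1
G(18) = mex{1,0,0,3} = 2
G(19) = mex{2,1,1,0} = 3
G(20) = mex{3,2,2,1} = 0
G(21) = mex{0,3,0,2} = 1
G(n+10) = G(n) holds for n = 0,…,8 (a full window of length max(S) = 9), so the sequence is purely periodic with period 10.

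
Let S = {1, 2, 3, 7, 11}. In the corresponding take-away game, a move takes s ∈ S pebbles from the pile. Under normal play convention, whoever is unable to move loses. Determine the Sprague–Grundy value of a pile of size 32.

0

G(0) = 0
G(1) = mex{0} = 1
G(2) = mex{1,0} = 2
G(3) = mex{2,1,0} = 3
G(4) = mex{3,2,1} = 0
G(5) = mex{0,3,2} = 1
G(6) = mex{1,0,3} = 2
G(7) = mex{2,1,0,0} = 3
G(8) = mex{3,2,1,1} = 0
G(9) = mex{0,3,2,2} = 1
G(10) = mex{1,0,3,3} = 2
G(11) = mex{2,1,0,0,0} = 3
G(12) = mex{3,2,1,1,1} = 0
G(13) = mex{0,3,2,2,2} = 1
G(14) = mex{1,0,3,3,3} = 2
G(15) = mex{2,1,0,0,0} = 3
G(16) = mex{3,2,1,1,1} = 0
G(17) = mex{0,3,2,2,2} = 1
G(18) = mex{1,0,3,3,3} = 2
G(19) = mex{2,1,0,0,0} = 3
G(20) = mex{3,2,1,1,1} = 0
G(21) = mex{0,3,2,2,2} = 1
G(22) = mex{1,0,3,3,3} = 2
G(23) = mex{2,1,0,0,0} = 3
G(24) = mex{3,2,1,1,1} = 0
G(25) = mex{0,3,2,2,2} = 1
G(26) = mex{1,0,3,3,3} = 2
G(27) = mex{2,1,0,0,0} = 3
G(28) = mex{3,2,1,1,1} = 0
G(29) = mex{0,3,2,2,2} = 1
G(30) = mex{1,0,3,3,3} = 2
G(31) = mex{2,1,0,0,0} = 3
G(32) = mex{3,2,1,1,1} = 0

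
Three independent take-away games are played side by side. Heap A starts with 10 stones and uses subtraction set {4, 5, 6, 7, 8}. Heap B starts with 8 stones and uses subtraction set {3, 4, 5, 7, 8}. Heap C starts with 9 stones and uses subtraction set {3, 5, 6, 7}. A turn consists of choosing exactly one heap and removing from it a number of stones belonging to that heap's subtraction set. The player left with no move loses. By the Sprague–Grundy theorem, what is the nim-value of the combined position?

3

Heap A, S = {4, 5, 6, 7, 8}:
n :  0  1  2  3  4  5  6  7  8  9 10
G :  0  0  0  0  1  1  1  1  2  2  2
G_A(10) = 2.
Heap B, S = {3, 4, 5, 7, 8}:
n : 0 1 2 3 4 5 6 7 8
G : 0 0 0 1 1 1 2 2 2
G_B(8) = 2.
Heap C, S = {3, 5, 6, 7}:
G(0) = 0
G(1) = mex{} = 0
G(2) = mex{} = 0
G(3) = mex{0} = 1
G(4) = mex{0} = 1
G(5) = mex{0,0} = 1
G(6) = mex{1,0,0} = 2
G(7) = mex{1,0,0,0} = 2
G(8) = mex{1,1,0,0} = 2
G(9) = mex{2,1,1,0} = 3
G_C(9) = 3.
Combined Grundy value = 2 ⊕ 2 ⊕ 3 = 3.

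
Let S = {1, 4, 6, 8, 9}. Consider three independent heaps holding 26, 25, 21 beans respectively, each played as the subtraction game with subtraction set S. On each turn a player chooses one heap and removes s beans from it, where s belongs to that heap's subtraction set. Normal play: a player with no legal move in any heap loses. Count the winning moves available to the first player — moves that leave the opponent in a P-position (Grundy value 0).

4

All heaps use S = {1, 4, 6, 8, 9}:
G(0) = 0
G(1) = mex{0} = 1
G(2) = mex{1} = 0
G(3) = mex{0} = 1
G(4) = mex{1,0} = 2
G(5) = mex{2,1} = 0
G(6) = mex{0,0,0} = 1
G(7) = mex{1,1,1} = 0
G(8) = mex{0,2,0,0} = 1
G(9) = mex{1,0,1,1,0} = 2
G(10) = mex{2,1,2,0,1} = 3
G(11) = mex{3,0,0,1,0} = 2
G(12) = mex{2,1,1,2,1} = 0
G(13) = mex{0,2,0,0,2} = 1
G(14) = mex{1,3,1,1,0} = 2
G(15) = mex{2,2,2,0,1} = 3
G(16) = mex{3,0,3,1,0} = 2
G(17) = mex{2,1,2,2,1} = 0
G(18) = mex{0,2,0,3,2} = 1
G(19) = mex{1,3,1,2,3} = 0
G(20) = mex{0,2,2,0,2} = 1
G(21) = mex{1,0,3,1,0} = 2
G(22) = mex{2,1,2,2,1} = 0
G(23) = mex{0,0,0,3,2} = 1
G(24) = mex{1,1,1,2,3} = 0
G(25) = mex{0,2,0,0,2} = 1
G(26) = mex{1,0,1,1,0} = 2
Heap A: G(26) = 2.
Heap B: G(25) = 1.
Heap C: G(21) = 2.
Combined Grundy value = 2 ⊕ 1 ⊕ 2 = 1.
A winning move leaves total XOR = 0, i.e. changes one component's Grundy value g to g ⊕ X where X is the current total.
Heap A: need g' = 2⊕1 = 3. Options: 26−1→G=1, 26−4→G=0, 26−6→G=1, 26−8→G=1, 26−9→G=0. Hits: 0.
Heap B: need g' = 1⊕1 = 0. Options: 25−1→G=0, 25−4→G=2, 25−6→G=0, 25−8→G=0, 25−9→G=2. Hits: 3.
Heap C: need g' = 2⊕1 = 3. Options: 21−1→G=1, 21−4→G=0, 21−6→G=3, 21−8→G=1, 21−9→G=0. Hits: 1.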